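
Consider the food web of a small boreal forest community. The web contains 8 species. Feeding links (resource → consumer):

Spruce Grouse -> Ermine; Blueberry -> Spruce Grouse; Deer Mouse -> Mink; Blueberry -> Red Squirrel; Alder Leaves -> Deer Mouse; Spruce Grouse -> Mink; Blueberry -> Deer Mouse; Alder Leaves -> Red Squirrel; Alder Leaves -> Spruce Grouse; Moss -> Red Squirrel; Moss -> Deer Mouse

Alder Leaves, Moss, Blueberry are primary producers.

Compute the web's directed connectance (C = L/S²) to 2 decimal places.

C = 0.17

The web has S = 8 species and L = 11 feeding links.
C = L / S² = 11 / 64 = 0.1719 ≈ 0.17.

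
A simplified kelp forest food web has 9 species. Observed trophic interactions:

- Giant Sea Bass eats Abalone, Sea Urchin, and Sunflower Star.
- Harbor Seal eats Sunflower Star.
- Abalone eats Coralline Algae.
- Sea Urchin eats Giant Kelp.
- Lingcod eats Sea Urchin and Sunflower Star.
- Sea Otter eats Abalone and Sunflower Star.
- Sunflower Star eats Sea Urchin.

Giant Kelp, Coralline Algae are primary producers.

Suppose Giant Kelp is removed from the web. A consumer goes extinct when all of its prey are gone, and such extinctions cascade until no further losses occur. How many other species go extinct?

Remove Giant Kelp.
Round 1: Sea Urchin (all prey gone) → extinct.
Round 2: Sunflower Star (all prey gone) → extinct.
Round 3: Lingcod (all prey gone), Harbor Seal (all prey gone) → extinct.
No further losses. Total secondary extinctions: 4.

4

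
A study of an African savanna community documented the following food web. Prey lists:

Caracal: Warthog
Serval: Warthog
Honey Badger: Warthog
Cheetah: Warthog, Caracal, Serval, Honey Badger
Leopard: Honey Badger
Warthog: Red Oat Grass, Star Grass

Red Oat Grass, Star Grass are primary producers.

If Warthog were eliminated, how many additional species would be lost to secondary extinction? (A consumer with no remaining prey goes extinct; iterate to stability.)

Remove Warthog.
Round 1: Caracal (all prey gone), Serval (all prey gone), Honey Badger (all prey gone) → extinct.
Round 2: Cheetah (all prey gone), Leopard (all prey gone) → extinct.
No further losses. Total secondary extinctions: 5.

5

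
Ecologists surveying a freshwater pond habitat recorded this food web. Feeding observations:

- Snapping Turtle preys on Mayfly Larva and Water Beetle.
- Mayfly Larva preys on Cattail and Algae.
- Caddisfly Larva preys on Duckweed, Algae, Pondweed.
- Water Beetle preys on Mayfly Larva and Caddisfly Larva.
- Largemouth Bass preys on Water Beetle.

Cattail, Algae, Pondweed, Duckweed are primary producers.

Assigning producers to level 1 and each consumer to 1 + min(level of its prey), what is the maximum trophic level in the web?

4

Producers (level 1): Cattail, Algae, Pondweed, Duckweed.
Following each consumer down to its lowest-level prey: Algae → Caddisfly Larva → Water Beetle → Largemouth Bass (levels 1 through 4).
All prey of Largemouth Bass (Water Beetle 3) are at level 3 or above, so Largemouth Bass is at level 1 + 3 = 4.
Every consumer has at least one prey at level 3 or below, so none exceeds level 4.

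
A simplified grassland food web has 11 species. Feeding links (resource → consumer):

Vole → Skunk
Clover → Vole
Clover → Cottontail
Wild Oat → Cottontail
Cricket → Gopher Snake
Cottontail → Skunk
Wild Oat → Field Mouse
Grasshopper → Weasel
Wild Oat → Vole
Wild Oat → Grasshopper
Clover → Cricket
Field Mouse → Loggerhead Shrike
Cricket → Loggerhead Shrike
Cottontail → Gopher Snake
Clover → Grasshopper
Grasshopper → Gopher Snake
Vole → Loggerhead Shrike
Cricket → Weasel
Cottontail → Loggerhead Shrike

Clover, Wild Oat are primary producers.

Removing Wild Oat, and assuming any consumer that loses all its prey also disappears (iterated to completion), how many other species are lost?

Remove Wild Oat.
Round 1: Field Mouse (all prey gone) → extinct.
No further losses. Total secondary extinctions: 1.

1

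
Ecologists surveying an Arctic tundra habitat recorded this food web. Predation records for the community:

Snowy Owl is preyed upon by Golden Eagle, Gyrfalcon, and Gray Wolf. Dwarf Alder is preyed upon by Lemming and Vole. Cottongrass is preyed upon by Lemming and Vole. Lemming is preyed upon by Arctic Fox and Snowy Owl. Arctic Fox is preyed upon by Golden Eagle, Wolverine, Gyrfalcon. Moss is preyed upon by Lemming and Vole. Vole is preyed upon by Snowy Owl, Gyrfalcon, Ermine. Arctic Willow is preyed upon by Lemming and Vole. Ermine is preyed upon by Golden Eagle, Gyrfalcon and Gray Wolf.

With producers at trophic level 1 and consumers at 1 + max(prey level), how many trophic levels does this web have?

Producers (level 1): Dwarf Alder, Arctic Willow, Cottongrass, Moss.
Dwarf Alder → Lemming → Snowy Owl → Gray Wolf gives Gray Wolf level 4.
No species has a prey at level 4, so no species reaches level 5.

4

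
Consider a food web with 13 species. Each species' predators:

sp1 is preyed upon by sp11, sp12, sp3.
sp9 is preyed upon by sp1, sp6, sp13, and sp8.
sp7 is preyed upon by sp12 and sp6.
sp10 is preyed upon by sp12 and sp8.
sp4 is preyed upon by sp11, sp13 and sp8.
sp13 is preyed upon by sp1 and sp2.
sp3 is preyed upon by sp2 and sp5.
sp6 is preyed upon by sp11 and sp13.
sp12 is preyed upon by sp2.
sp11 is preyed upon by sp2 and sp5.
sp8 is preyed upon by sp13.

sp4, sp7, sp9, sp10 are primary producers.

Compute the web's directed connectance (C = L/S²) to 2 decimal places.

C = 0.14

The web has S = 13 species and L = 24 feeding links.
C = L / S² = 24 / 169 = 0.1420 ≈ 0.14.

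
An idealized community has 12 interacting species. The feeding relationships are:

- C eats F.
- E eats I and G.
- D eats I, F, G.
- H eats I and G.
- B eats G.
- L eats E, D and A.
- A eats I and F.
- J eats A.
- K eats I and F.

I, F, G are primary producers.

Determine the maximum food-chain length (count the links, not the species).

One longest chain: I → A → J.
It has 3 species and 2 links.

2 links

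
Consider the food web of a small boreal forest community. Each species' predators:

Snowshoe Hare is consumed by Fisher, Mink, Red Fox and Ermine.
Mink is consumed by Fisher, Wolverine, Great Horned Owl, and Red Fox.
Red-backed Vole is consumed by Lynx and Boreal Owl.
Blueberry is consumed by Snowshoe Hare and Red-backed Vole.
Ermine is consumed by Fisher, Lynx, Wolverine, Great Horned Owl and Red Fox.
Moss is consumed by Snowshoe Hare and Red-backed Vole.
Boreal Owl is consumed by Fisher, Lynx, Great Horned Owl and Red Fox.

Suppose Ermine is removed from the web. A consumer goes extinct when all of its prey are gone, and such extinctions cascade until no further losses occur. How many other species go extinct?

0

Remove Ermine.
Every predator of it retains at least one other prey: Fisher still has Snowshoe Hare, Mink, Boreal Owl; Red Fox still has Snowshoe Hare, Mink, Boreal Owl; Lynx still has Red-backed Vole, Boreal Owl; Wolverine still has Mink; Great Horned Owl still has Mink, Boreal Owl.
No consumer loses all prey, so no secondary extinctions occur.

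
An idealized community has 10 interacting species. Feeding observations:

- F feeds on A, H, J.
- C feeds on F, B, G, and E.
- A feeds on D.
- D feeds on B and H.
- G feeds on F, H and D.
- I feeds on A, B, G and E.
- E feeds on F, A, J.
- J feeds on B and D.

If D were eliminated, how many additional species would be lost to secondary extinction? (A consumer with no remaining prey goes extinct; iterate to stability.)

1

Remove D.
Round 1: A (all prey gone) → extinct.
No further losses. Total secondary extinctions: 1.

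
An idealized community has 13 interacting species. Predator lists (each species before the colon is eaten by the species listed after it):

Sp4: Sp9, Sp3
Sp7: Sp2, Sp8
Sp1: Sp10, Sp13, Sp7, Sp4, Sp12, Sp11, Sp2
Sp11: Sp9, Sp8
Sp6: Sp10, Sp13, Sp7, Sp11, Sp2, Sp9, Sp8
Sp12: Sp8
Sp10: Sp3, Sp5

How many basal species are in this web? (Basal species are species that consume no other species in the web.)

Basal species (no prey listed): Sp1, Sp6.
Count: 2.

2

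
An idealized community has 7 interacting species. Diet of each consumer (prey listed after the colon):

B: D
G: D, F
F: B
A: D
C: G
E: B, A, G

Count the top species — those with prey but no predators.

Top species (has prey, but nothing eats it): E, C.
Count: 2.

2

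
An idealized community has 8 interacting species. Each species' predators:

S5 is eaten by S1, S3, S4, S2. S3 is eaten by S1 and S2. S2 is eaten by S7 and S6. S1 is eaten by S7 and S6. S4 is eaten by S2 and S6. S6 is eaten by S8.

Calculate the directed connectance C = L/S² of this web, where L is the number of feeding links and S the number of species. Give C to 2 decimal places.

The web has S = 8 species and L = 13 feeding links.
C = L / S² = 13 / 64 = 0.2031 ≈ 0.20.

C = 0.20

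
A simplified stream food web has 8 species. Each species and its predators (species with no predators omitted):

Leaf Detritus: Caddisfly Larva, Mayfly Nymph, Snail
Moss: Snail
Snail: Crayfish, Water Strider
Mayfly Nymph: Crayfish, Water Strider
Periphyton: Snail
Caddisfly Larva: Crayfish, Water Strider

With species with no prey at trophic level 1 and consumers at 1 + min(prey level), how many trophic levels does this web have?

Basal resources (level 1): Periphyton, Moss, Leaf Detritus.
Following each consumer down to its lowest-level prey: Leaf Detritus → Caddisfly Larva → Water Strider (levels 1 through 3).
All prey of Water Strider (Caddisfly Larva 2, Mayfly Nymph 2, Snail 2) are at level 2 or above, so Water Strider is at level 1 + 2 = 3.
Every consumer has at least one prey at level 2 or below, so none exceeds level 3.

3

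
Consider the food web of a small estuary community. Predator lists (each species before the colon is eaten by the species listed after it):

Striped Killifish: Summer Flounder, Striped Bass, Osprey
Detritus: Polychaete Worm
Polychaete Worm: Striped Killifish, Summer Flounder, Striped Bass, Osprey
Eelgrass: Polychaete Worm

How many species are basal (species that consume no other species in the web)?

Basal species (no prey listed): Detritus, Eelgrass.
Count: 2.

2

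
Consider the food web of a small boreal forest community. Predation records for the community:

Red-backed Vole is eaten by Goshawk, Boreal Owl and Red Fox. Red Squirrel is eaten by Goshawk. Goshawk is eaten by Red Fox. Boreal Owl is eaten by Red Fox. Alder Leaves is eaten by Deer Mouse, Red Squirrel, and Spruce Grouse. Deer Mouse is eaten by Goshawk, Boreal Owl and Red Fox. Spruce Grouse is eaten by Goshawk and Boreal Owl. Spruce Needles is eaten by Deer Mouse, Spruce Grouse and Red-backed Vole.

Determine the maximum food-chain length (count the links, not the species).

One longest chain: Spruce Needles → Red-backed Vole → Boreal Owl → Red Fox.
It has 4 species and 3 links.

3 links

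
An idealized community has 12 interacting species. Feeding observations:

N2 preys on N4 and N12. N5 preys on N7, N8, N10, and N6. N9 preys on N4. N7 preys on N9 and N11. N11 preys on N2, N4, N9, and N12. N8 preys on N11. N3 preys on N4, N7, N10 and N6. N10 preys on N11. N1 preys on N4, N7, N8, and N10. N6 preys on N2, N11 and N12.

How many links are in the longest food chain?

4 links

One longest chain: N4 → N9 → N11 → N10 → N3.
It has 5 species and 4 links.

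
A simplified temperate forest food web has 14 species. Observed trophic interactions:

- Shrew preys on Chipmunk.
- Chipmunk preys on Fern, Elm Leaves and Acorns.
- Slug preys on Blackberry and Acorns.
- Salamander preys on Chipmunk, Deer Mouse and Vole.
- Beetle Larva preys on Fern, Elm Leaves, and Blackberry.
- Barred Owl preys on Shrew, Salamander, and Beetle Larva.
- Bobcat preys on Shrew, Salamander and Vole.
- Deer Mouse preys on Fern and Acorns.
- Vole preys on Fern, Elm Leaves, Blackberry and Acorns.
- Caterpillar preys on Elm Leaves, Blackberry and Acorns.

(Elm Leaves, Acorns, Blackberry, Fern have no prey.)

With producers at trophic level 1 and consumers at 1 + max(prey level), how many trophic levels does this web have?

Producers (level 1): Elm Leaves, Acorns, Blackberry, Fern.
Elm Leaves → Chipmunk → Shrew → Bobcat gives Bobcat level 4.
No species has a prey at level 4, so no species reaches level 5.

4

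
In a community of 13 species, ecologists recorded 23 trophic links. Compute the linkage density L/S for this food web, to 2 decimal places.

L/S = 1.77

There are L = 23 links among S = 13 species.
L/S = 23/13 = 1.7692 ≈ 1.77.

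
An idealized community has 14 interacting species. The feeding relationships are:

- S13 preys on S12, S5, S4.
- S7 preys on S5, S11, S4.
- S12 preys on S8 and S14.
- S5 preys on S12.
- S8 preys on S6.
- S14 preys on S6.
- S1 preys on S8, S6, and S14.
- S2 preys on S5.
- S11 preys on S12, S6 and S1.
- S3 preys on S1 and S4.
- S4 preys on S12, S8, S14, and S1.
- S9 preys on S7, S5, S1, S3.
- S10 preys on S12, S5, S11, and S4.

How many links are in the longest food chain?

One longest chain: S6 → S8 → S1 → S11 → S7 → S9.
It has 6 species and 5 links.

5 links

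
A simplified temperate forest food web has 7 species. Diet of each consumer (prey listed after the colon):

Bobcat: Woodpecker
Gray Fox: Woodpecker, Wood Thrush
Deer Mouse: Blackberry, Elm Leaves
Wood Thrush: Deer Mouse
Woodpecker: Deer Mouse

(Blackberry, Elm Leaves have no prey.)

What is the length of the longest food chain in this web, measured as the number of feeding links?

One longest chain: Blackberry → Deer Mouse → Woodpecker → Bobcat.
It has 4 species and 3 links.

3 links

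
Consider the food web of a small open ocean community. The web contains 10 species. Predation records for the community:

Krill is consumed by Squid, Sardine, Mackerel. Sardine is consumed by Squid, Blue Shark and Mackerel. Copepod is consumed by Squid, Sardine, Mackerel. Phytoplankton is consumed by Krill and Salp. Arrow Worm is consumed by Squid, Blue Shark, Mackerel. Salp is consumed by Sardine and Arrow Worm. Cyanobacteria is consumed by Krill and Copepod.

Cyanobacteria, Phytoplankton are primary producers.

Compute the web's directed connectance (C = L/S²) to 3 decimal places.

The web has S = 10 species and L = 18 feeding links.
C = L / S² = 18 / 100 = 0.1800 ≈ 0.180.

C = 0.180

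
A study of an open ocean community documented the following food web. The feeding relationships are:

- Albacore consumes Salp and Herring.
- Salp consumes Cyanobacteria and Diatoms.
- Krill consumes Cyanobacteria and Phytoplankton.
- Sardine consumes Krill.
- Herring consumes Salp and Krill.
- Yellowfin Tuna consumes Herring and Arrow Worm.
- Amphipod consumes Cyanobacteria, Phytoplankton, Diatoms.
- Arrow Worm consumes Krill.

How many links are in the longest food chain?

One longest chain: Phytoplankton → Krill → Arrow Worm → Yellowfin Tuna.
It has 4 species and 3 links.

3 links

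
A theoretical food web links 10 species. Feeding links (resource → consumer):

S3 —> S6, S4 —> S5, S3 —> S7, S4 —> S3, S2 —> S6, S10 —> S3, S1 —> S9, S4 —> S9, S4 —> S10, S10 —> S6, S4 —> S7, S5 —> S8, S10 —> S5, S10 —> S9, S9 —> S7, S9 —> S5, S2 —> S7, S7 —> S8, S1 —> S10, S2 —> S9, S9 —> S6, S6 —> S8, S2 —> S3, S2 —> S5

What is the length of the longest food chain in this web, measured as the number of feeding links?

One longest chain: S1 → S10 → S9 → S6 → S8.
It has 5 species and 4 links.

4 links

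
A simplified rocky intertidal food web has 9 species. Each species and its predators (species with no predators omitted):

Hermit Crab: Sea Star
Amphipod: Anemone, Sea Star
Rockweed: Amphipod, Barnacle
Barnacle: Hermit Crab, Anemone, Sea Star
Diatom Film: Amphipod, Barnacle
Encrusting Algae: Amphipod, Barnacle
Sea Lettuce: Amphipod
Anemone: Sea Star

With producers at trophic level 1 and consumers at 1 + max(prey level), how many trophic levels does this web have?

4

Producers (level 1): Sea Lettuce, Encrusting Algae, Diatom Film, Rockweed.
Encrusting Algae → Barnacle → Hermit Crab → Sea Star gives Sea Star level 4.
No species has a prey at level 4, so no species reaches level 5.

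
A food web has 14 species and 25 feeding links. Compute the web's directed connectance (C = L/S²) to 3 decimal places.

The web has S = 14 species and L = 25 feeding links.
C = L / S² = 25 / 196 = 0.1276 ≈ 0.128.

C = 0.128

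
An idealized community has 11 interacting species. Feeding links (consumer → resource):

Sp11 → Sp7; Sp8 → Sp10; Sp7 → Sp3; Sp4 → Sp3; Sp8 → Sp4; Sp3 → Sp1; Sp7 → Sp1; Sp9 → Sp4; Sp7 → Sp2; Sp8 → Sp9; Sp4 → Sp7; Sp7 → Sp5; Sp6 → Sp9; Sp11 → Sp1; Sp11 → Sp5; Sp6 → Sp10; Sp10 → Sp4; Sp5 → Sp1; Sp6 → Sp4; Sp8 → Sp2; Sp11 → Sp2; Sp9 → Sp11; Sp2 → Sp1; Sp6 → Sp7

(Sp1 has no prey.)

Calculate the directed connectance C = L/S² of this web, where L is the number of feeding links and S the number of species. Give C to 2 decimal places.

The web has S = 11 species and L = 24 feeding links.
C = L / S² = 24 / 121 = 0.1983 ≈ 0.20.

C = 0.20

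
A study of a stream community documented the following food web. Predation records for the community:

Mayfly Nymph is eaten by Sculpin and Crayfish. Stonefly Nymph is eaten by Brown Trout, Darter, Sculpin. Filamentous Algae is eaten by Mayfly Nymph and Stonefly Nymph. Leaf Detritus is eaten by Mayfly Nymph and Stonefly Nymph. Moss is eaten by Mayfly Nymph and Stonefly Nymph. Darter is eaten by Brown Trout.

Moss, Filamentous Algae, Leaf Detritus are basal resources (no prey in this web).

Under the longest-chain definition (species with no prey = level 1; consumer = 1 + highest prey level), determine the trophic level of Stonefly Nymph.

Moss has no prey (basal) → level 1.
Stonefly Nymph eats Moss (level 1); other prey at levels: Filamentous Algae 1, Leaf Detritus 1 → level 2.

Trophic level 2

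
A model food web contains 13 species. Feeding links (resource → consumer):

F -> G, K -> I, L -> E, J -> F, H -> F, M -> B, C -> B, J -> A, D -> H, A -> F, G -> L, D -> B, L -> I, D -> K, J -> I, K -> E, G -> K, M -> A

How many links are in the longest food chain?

One longest chain: D → H → F → G → K → E.
It has 6 species and 5 links.

5 links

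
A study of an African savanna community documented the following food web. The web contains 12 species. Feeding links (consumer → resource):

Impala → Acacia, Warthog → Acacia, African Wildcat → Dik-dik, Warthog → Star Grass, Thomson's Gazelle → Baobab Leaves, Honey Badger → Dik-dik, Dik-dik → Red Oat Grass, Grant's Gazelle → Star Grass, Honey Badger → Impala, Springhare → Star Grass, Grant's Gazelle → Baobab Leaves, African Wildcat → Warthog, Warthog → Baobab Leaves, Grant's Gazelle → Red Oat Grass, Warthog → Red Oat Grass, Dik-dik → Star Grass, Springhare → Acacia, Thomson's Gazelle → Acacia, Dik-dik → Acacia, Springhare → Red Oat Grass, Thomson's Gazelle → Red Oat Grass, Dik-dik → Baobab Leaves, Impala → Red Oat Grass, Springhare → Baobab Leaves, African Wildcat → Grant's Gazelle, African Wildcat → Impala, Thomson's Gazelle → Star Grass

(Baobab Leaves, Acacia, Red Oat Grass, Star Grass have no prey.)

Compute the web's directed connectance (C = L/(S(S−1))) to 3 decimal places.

The web has S = 12 species and L = 27 feeding links.
C = L / (S(S−1)) = 27 / 132 = 0.2045 ≈ 0.205.

C = 0.205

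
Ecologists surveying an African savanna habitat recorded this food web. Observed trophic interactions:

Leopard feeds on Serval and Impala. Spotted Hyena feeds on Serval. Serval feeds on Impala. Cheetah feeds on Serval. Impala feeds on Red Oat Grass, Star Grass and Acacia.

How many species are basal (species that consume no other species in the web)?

Basal species (no prey listed): Red Oat Grass, Star Grass, Acacia.
Count: 3.

3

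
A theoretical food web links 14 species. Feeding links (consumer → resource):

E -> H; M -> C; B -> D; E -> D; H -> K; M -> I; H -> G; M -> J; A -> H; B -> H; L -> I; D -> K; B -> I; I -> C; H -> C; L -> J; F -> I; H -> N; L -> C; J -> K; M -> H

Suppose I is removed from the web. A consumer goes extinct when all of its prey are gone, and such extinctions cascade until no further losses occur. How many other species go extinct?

Remove I.
Round 1: F (all prey gone) → extinct.
No further losses. Total secondary extinctions: 1.

1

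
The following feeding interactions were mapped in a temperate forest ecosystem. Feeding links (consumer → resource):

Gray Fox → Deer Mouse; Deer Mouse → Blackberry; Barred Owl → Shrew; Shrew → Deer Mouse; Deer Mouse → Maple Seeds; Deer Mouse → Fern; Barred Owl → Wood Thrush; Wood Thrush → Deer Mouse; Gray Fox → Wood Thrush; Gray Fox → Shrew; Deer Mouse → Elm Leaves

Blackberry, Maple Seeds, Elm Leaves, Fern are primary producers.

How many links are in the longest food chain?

One longest chain: Blackberry → Deer Mouse → Wood Thrush → Barred Owl.
It has 4 species and 3 links.

3 links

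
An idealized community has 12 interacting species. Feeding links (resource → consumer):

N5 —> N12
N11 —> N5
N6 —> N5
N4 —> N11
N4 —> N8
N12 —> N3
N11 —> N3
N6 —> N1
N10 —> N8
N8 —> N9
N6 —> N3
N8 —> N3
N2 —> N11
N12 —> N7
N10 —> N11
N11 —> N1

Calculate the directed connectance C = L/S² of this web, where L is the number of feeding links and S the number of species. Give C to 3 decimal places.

The web has S = 12 species and L = 16 feeding links.
C = L / S² = 16 / 144 = 0.1111 ≈ 0.111.

C = 0.111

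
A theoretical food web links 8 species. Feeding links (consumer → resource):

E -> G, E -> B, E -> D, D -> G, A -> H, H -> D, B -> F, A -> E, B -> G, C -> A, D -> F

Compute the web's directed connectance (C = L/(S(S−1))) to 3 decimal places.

The web has S = 8 species and L = 11 feeding links.
C = L / (S(S−1)) = 11 / 56 = 0.1964 ≈ 0.196.

C = 0.196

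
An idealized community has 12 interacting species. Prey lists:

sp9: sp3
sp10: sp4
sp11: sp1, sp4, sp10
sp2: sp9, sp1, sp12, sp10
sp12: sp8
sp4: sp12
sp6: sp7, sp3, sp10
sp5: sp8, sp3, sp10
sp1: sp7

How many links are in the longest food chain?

4 links

One longest chain: sp8 → sp12 → sp4 → sp10 → sp6.
It has 5 species and 4 links.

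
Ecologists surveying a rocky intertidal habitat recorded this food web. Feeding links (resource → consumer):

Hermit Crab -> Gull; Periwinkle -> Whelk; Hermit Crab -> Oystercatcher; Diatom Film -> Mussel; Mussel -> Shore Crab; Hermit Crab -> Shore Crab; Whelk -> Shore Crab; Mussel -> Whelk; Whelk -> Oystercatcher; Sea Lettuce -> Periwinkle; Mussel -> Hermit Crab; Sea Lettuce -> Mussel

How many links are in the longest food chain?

3 links

One longest chain: Sea Lettuce → Periwinkle → Whelk → Oystercatcher.
It has 4 species and 3 links.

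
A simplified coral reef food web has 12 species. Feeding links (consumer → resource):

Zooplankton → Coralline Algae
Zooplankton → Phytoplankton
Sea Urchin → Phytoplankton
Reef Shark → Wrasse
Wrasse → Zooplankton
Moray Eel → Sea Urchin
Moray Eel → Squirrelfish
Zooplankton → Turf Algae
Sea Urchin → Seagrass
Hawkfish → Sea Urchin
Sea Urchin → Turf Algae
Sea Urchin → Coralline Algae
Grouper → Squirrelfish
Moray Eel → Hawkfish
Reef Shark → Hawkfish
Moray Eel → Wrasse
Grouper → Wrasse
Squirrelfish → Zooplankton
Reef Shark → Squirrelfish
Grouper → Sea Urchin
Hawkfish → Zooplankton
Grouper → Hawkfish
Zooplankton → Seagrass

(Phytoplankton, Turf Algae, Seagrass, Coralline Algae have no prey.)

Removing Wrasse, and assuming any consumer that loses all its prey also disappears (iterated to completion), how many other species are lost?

0

Remove Wrasse.
Every predator of it retains at least one other prey: Moray Eel still has Sea Urchin, Hawkfish, Squirrelfish; Reef Shark still has Hawkfish, Squirrelfish; Grouper still has Sea Urchin, Hawkfish, Squirrelfish.
No consumer loses all prey, so no secondary extinctions occur.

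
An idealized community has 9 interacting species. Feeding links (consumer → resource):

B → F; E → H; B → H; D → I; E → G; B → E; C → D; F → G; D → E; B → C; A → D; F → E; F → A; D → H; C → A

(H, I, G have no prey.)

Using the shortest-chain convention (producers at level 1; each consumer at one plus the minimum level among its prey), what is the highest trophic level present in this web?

Producers (level 1): H, I, G.
Following each consumer down to its lowest-level prey: H → D → C (levels 1 through 3).
All prey of C (D 2, A 3) are at level 2 or above, so C is at level 1 + 2 = 3.
Every consumer has at least one prey at level 2 or below, so none exceeds level 3.

3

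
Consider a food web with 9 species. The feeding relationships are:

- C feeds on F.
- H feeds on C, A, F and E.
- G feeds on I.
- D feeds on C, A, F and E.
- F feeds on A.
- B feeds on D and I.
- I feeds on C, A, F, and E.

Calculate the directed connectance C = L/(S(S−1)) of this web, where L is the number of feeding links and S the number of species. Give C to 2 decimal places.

The web has S = 9 species and L = 17 feeding links.
C = L / (S(S−1)) = 17 / 72 = 0.2361 ≈ 0.24.

C = 0.24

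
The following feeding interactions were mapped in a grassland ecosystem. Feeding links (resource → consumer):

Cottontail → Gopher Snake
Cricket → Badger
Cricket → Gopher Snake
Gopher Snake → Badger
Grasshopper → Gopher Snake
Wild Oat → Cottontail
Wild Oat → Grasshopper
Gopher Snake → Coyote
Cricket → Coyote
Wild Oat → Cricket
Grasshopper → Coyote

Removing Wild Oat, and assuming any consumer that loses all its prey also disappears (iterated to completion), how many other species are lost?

6

Remove Wild Oat.
Round 1: Grasshopper (all prey gone), Cricket (all prey gone), Cottontail (all prey gone) → extinct.
Round 2: Gopher Snake (all prey gone) → extinct.
Round 3: Coyote (all prey gone), Badger (all prey gone) → extinct.
No further losses. Total secondary extinctions: 6.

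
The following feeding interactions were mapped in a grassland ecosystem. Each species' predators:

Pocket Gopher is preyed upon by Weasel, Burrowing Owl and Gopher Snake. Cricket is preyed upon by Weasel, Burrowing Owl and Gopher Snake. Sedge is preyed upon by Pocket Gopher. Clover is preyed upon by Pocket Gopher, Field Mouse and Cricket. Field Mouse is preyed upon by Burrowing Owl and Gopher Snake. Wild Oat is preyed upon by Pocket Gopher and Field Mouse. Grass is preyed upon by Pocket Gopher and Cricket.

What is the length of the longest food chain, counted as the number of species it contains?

3 species

One longest chain: Grass → Cricket → Gopher Snake.
It has 3 species and 2 links.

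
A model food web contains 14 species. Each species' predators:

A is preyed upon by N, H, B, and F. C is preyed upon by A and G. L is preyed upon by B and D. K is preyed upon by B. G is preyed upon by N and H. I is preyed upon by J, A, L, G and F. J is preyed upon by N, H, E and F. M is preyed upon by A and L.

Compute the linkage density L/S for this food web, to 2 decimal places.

There are L = 22 links among S = 14 species.
L/S = 22/14 = 1.5714 ≈ 1.57.

L/S = 1.57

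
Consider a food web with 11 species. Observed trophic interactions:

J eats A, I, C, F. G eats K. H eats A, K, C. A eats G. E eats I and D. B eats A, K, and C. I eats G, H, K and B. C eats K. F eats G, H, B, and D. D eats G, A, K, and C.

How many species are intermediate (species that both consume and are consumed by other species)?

8

Intermediate species (has both prey and predators): C, G, A, B, D, H, I, F.
Count: 8.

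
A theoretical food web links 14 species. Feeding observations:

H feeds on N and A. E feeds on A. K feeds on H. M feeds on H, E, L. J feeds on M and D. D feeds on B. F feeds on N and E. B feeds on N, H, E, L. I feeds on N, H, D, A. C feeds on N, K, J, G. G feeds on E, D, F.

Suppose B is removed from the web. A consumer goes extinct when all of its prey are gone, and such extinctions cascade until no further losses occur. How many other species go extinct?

Remove B.
Round 1: D (all prey gone) → extinct.
No further losses. Total secondary extinctions: 1.

1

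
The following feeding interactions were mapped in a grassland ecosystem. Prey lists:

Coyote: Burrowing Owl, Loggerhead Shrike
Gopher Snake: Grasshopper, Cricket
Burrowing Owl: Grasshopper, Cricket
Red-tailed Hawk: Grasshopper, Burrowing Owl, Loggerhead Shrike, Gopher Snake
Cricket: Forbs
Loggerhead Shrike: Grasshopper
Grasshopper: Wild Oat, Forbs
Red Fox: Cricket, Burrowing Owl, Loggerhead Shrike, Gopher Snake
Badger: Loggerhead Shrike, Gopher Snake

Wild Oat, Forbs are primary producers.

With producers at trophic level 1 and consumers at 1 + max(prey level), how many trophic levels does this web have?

Producers (level 1): Wild Oat, Forbs.
Wild Oat → Grasshopper → Loggerhead Shrike → Badger gives Badger level 4.
No species has a prey at level 4, so no species reaches level 5.

4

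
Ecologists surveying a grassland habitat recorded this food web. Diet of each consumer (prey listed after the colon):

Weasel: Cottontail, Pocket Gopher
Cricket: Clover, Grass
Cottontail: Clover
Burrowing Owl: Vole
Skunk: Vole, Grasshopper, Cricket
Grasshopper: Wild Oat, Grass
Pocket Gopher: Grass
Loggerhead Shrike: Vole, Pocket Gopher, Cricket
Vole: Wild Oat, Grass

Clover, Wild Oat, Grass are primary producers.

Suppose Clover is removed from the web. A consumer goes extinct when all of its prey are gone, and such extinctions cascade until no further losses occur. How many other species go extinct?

1

Remove Clover.
Round 1: Cottontail (all prey gone) → extinct.
No further losses. Total secondary extinctions: 1.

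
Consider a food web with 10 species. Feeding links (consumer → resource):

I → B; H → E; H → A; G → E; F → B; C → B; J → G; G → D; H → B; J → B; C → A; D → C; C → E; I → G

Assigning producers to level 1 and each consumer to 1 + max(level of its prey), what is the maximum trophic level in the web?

Producers (level 1): B, E, A.
B → C → D → G → J gives J level 5.
No species has a prey at level 5, so no species reaches level 6.

5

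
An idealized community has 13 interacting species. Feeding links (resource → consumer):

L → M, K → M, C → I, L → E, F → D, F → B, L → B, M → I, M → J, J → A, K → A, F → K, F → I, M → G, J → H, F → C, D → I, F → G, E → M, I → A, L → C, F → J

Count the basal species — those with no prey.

2

Basal species (no prey listed): L, F.
Count: 2.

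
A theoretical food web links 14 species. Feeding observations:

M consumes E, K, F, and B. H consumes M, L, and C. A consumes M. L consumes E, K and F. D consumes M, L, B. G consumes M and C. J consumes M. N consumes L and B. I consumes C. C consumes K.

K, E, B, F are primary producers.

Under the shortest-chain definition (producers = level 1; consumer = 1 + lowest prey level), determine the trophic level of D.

B is a producer → level 1.
D eats B → level 2.

Trophic level 2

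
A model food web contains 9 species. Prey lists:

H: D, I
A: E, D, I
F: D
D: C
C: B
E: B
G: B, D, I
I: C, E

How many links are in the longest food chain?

3 links

One longest chain: B → C → D → G.
It has 4 species and 3 links.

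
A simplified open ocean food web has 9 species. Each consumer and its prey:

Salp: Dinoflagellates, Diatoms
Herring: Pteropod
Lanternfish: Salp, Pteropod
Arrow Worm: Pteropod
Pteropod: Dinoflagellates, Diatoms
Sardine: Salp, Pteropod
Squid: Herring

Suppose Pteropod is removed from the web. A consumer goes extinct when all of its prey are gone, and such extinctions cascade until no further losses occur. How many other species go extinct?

Remove Pteropod.
Round 1: Herring (all prey gone), Arrow Worm (all prey gone) → extinct.
Round 2: Squid (all prey gone) → extinct.
No further losses. Total secondary extinctions: 3.

3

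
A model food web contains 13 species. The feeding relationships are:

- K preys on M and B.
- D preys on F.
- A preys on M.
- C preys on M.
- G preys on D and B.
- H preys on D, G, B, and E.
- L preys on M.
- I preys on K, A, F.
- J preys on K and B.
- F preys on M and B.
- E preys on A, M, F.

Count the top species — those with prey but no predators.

5

Top species (has prey, but nothing eats it): L, C, I, J, H.
Count: 5.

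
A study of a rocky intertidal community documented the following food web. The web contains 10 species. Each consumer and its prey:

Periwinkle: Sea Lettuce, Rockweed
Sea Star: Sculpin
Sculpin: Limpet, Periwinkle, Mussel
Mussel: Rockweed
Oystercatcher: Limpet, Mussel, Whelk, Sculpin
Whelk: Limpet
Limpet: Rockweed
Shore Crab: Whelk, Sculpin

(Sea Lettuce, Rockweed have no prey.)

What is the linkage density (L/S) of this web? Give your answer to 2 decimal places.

There are L = 15 links among S = 10 species.
L/S = 15/10 = 1.5000 ≈ 1.50.

L/S = 1.50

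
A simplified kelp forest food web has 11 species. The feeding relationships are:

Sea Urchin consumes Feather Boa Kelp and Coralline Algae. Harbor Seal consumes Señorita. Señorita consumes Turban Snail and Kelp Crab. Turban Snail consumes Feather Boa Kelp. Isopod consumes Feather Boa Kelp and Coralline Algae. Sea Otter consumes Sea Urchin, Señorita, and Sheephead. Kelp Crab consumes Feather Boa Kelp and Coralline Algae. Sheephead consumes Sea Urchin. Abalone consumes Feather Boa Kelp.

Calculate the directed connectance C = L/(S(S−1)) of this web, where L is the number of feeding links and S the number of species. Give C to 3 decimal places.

C = 0.136

The web has S = 11 species and L = 15 feeding links.
C = L / (S(S−1)) = 15 / 110 = 0.1364 ≈ 0.136.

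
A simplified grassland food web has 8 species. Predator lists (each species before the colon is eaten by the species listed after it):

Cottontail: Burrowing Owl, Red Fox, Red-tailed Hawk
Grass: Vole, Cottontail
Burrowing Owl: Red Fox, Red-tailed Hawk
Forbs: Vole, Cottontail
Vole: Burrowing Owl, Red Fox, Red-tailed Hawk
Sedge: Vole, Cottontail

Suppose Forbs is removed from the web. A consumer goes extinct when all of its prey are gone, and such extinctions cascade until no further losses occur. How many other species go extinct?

Remove Forbs.
Every predator of it retains at least one other prey: Vole still has Sedge, Grass; Cottontail still has Sedge, Grass.
No consumer loses all prey, so no secondary extinctions occur.

0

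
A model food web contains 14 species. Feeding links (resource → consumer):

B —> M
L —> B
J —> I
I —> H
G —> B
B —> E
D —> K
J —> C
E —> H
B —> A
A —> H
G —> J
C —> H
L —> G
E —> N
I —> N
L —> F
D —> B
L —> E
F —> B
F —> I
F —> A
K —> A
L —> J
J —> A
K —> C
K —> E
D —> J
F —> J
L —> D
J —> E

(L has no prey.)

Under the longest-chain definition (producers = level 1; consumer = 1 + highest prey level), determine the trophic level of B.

Trophic level 3

L is a producer → level 1.
G eats L → level 2.
B eats G (level 2); other prey at levels: L 1, F 2, D 2 → level 3.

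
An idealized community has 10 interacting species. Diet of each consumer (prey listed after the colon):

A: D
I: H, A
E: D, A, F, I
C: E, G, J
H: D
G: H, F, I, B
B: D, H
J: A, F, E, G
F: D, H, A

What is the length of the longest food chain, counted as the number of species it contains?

One longest chain: D → H → F → E → J → C.
It has 6 species and 5 links.

6 species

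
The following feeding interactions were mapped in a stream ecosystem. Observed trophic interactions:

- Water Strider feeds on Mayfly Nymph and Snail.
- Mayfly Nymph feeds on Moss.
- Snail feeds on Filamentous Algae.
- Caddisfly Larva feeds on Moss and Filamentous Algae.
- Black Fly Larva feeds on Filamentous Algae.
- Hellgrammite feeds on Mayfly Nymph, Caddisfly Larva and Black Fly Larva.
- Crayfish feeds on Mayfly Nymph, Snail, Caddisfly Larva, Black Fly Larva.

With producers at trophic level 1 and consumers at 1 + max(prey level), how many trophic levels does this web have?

3

Producers (level 1): Filamentous Algae, Moss.
Filamentous Algae → Black Fly Larva → Crayfish gives Crayfish level 3.
No species has a prey at level 3, so no species reaches level 4.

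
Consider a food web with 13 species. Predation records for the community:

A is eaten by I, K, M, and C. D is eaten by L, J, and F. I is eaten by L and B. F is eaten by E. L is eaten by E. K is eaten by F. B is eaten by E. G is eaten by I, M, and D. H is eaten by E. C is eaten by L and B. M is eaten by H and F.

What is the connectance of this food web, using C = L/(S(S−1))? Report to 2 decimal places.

C = 0.13

The web has S = 13 species and L = 21 feeding links.
C = L / (S(S−1)) = 21 / 156 = 0.1346 ≈ 0.13.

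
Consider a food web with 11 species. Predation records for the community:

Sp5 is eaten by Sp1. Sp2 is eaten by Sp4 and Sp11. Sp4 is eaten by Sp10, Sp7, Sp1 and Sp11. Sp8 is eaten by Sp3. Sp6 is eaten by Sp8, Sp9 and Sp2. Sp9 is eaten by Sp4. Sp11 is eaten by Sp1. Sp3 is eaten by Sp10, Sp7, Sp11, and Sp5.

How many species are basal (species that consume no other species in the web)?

1

Basal species (no prey listed): Sp6.
Count: 1.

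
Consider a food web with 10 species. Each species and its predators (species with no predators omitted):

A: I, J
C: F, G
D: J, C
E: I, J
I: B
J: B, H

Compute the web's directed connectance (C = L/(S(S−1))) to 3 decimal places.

C = 0.122

The web has S = 10 species and L = 11 feeding links.
C = L / (S(S−1)) = 11 / 90 = 0.1222 ≈ 0.122.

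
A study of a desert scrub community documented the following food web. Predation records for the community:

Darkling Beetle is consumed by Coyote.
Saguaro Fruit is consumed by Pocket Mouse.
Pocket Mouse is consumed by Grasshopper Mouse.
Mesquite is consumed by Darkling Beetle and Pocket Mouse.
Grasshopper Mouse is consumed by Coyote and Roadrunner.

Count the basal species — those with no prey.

2

Basal species (no prey listed): Mesquite, Saguaro Fruit.
Count: 2.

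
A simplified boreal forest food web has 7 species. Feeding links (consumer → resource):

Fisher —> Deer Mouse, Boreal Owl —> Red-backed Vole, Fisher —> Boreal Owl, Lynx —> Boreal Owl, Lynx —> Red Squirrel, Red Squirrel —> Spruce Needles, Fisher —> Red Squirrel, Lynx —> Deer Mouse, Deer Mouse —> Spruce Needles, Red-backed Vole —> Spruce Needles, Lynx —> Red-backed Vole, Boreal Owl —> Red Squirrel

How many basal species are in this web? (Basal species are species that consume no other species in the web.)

1

Basal species (no prey listed): Spruce Needles.
Count: 1.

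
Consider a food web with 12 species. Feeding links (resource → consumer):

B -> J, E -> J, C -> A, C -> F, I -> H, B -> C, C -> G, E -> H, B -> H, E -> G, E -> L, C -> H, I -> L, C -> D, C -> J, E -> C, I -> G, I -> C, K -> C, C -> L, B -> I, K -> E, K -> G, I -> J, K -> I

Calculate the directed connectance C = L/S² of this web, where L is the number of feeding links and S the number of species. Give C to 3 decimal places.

C = 0.174

The web has S = 12 species and L = 25 feeding links.
C = L / S² = 25 / 144 = 0.1736 ≈ 0.174.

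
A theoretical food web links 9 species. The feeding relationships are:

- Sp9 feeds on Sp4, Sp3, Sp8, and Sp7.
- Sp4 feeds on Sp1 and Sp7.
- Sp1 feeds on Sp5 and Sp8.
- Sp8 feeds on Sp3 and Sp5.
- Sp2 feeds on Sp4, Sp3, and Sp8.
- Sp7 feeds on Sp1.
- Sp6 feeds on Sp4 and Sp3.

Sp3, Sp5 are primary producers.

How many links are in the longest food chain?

5 links

One longest chain: Sp3 → Sp8 → Sp1 → Sp7 → Sp4 → Sp6.
It has 6 species and 5 links.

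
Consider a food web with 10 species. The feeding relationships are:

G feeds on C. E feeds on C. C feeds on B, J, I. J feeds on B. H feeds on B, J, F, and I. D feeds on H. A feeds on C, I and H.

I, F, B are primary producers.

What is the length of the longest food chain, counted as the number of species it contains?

One longest chain: B → J → H → A.
It has 4 species and 3 links.

4 species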